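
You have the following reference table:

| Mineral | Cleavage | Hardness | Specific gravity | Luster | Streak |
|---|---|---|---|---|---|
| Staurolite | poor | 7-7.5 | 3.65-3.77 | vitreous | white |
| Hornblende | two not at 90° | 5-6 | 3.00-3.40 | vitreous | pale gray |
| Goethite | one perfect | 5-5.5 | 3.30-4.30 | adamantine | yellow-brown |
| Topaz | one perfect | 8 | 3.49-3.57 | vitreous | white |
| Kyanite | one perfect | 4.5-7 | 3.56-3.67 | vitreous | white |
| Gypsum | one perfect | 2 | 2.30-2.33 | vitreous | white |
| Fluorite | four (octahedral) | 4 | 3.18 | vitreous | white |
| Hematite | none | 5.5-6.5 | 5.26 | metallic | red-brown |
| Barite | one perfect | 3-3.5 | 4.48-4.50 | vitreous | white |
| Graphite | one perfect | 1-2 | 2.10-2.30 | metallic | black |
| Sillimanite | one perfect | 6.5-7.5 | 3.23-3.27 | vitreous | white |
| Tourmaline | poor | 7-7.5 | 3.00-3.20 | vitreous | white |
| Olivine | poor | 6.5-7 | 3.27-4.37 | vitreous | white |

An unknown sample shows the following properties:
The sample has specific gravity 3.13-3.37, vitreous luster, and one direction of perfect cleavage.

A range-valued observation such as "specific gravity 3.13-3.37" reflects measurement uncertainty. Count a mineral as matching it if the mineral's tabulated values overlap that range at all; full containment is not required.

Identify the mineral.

Sillimanite

Specific gravity 3.13-3.37: only Hornblende, Goethite, Fluorite, Sillimanite, Tourmaline, Olivine remain.
Vitreous luster rules out Goethite.
One direction of perfect cleavage: narrows the field to Sillimanite.
Sillimanite is the sole remaining match.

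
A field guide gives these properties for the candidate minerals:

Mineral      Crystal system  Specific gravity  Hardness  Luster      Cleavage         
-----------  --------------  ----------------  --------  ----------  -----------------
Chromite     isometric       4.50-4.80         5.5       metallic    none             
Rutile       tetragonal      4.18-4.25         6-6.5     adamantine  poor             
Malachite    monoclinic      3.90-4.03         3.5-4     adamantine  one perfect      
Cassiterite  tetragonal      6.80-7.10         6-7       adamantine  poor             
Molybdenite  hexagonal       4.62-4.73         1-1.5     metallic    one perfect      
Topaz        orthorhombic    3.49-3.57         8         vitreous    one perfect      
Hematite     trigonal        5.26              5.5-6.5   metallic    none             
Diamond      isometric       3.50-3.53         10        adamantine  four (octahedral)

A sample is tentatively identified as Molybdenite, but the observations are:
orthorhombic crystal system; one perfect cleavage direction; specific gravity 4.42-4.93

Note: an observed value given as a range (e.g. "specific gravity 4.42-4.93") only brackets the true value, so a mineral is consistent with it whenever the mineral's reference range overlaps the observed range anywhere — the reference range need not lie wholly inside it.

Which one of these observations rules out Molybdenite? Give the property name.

Orthorhombic crystal system: Molybdenite has hexagonal system — outside the reference range.
One perfect cleavage direction: Molybdenite has cleavage one perfect — within range.
Specific gravity 4.42-4.93: Molybdenite has SG 4.62-4.73 — within range.
The crystal system is the one property that does not fit.

crystal system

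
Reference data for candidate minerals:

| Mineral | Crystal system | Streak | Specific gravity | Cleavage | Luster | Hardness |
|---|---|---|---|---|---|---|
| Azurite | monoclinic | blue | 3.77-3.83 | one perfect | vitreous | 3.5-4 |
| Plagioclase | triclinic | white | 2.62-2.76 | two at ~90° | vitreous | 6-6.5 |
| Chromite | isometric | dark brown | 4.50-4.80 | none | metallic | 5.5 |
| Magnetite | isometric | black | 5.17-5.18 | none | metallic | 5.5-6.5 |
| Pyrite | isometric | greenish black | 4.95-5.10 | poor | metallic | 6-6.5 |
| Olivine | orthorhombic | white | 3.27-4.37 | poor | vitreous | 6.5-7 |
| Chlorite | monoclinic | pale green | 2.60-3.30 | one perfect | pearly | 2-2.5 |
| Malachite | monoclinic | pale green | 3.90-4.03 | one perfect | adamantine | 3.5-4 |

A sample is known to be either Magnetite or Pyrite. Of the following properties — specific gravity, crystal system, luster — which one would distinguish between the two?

Specific gravity: Magnetite 5.17-5.18, Pyrite 4.95-5.10 — distinct.
Crystal system: both isometric — identical.
Luster: both metallic — identical.
Specific gravity is the diagnostic property here.

specific gravity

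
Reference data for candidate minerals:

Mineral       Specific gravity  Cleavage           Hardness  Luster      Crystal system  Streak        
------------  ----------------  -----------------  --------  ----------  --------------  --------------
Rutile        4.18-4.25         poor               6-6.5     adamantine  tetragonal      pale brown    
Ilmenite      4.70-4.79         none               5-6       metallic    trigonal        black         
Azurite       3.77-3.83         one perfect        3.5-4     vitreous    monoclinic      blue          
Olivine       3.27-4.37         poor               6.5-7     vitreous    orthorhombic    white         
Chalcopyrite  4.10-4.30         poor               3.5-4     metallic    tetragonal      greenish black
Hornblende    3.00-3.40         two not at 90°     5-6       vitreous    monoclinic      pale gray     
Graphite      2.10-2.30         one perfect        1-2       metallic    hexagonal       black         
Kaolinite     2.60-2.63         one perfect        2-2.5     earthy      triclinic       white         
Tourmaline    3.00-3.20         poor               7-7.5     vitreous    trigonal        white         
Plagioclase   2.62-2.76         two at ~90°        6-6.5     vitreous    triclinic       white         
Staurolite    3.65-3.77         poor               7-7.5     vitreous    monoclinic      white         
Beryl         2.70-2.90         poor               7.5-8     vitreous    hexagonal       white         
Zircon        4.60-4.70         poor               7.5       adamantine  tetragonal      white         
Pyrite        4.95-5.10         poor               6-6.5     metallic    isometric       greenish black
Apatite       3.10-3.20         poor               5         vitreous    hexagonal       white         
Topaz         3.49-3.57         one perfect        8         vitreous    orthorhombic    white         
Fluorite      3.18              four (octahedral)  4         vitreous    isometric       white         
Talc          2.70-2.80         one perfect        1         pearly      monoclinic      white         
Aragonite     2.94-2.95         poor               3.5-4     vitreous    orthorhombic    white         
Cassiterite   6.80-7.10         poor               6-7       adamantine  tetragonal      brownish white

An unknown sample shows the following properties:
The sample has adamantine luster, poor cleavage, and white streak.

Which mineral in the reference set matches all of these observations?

Adamantine luster: narrows the field to Rutile, Zircon, Cassiterite.
Poor cleavage: every remaining candidate is consistent.
White streak: leaves Zircon.
The only mineral consistent with every observation is Zircon.

Zircon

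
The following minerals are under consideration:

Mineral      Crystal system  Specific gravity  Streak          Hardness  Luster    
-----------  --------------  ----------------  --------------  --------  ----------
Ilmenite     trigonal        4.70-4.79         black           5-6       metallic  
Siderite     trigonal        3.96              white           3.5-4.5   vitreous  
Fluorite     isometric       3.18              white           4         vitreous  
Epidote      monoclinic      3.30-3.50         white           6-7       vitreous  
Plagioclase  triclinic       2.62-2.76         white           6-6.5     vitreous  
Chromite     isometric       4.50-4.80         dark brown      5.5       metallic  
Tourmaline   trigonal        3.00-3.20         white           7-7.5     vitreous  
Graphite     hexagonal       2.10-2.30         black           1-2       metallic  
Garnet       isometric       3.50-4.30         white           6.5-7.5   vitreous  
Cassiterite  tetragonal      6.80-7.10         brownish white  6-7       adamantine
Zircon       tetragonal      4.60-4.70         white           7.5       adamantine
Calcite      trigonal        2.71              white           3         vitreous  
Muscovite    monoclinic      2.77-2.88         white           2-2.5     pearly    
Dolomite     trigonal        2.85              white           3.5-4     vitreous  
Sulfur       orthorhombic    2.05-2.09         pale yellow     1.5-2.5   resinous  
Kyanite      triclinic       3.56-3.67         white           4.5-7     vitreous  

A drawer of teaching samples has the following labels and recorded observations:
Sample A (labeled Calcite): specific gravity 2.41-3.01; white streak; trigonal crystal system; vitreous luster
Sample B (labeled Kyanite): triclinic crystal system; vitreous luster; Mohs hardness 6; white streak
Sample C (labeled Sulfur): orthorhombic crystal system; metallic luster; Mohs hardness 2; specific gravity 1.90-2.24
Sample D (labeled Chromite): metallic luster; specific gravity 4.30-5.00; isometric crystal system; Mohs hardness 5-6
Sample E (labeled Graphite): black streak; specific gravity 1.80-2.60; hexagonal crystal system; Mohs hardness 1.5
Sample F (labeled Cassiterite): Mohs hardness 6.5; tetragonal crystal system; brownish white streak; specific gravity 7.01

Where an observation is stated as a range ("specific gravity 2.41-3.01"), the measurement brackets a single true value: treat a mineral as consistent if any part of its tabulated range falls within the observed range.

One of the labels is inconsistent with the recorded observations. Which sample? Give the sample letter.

Sample A: every observation is compatible with the reference values for Calcite.
Sample B: every observation is compatible with the reference values for Kyanite.
Sample C: Sulfur has resinous luster, but the record shows metallic luster — this label is wrong.
Sample D: every observation is compatible with the reference values for Chromite.
Sample E: every observation is compatible with the reference values for Graphite.
Sample F: every observation is compatible with the reference values for Cassiterite.
Only sample C is inconsistent with its label.

C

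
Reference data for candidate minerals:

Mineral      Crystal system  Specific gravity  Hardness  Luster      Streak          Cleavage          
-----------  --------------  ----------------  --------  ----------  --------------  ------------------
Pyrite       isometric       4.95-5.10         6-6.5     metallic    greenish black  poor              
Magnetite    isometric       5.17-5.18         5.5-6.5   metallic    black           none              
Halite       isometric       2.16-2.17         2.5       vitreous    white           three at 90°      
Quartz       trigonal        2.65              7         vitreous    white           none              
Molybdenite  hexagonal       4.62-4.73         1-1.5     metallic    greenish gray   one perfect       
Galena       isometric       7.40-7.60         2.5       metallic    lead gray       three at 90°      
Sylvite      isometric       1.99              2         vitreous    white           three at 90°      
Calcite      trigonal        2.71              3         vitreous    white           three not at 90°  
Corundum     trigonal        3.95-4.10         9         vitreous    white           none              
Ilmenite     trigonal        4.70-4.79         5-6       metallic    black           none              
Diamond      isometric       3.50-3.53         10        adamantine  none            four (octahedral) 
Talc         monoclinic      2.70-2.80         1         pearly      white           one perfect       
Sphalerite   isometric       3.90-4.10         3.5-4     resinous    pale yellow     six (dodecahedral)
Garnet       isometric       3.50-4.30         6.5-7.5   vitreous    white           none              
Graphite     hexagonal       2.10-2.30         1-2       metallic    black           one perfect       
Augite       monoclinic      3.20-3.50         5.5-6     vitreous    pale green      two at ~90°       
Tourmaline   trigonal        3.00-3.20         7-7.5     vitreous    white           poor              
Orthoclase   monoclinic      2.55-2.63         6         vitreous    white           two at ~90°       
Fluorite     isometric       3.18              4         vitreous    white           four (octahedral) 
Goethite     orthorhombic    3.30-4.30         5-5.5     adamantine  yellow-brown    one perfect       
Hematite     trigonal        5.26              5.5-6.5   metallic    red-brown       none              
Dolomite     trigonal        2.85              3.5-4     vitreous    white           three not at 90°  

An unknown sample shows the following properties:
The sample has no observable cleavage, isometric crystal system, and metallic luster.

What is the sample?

No observable cleavage — narrows the field to Magnetite, Quartz, Corundum, Ilmenite, Garnet, Hematite.
Isometric crystal system — narrows the field to Magnetite, Garnet.
Metallic luster eliminates Garnet.
Only Magnetite satisfies all observations.

Magnetite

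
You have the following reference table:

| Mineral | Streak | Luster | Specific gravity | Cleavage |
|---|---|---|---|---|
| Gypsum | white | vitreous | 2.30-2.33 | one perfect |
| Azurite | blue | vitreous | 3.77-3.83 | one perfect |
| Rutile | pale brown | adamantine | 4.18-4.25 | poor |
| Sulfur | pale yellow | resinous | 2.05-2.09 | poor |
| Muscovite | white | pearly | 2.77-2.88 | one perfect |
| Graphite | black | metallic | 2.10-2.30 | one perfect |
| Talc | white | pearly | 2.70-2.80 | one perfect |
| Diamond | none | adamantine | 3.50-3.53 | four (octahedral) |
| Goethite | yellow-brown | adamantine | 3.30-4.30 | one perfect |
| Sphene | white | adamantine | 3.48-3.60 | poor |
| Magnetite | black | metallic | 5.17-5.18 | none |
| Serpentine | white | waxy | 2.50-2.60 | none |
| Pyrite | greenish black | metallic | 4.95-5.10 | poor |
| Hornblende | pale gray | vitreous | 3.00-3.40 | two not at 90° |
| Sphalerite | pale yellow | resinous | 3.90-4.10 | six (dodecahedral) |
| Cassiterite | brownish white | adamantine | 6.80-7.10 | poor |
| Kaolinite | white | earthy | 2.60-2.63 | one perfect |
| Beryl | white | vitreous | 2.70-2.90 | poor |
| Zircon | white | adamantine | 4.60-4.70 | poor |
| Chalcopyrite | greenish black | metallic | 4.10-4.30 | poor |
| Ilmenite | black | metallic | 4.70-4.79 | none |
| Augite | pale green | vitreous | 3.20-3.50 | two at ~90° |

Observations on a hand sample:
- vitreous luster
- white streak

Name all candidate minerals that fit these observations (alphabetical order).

Beryl, Gypsum

Vitreous luster — only Gypsum, Azurite, Hornblende, Beryl, Augite remain.
White streak — only Gypsum, Beryl remain.
The minerals that satisfy all observations are Beryl, Gypsum.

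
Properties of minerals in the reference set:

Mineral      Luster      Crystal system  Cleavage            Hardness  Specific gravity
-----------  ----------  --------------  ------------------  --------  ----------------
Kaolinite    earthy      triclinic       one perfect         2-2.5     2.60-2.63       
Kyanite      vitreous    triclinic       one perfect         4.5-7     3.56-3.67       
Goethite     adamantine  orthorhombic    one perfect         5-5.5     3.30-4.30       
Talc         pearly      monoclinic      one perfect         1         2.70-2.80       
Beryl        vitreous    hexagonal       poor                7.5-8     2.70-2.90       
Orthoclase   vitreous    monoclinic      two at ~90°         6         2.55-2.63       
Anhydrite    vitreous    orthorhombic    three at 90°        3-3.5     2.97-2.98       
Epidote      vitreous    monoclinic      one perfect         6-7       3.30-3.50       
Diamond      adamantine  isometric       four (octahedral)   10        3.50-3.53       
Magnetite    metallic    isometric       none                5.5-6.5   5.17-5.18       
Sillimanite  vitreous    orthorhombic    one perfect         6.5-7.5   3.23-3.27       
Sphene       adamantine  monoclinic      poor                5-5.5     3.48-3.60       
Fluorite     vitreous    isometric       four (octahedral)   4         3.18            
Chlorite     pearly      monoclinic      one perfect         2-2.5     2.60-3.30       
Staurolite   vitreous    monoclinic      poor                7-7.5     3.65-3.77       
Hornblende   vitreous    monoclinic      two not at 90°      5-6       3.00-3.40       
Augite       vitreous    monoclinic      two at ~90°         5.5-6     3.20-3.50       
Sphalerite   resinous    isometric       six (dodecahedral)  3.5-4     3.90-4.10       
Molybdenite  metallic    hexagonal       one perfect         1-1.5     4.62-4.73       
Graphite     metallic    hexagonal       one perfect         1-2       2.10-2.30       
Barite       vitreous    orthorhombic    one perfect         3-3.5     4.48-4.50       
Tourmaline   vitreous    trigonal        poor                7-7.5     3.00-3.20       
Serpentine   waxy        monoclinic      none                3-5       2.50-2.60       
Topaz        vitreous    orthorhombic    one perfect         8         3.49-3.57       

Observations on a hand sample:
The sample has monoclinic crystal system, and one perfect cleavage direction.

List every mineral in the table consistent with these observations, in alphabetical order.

Chlorite, Epidote, Talc

Monoclinic crystal system: Talc, Orthoclase, Epidote, Sphene, Chlorite, Staurolite, Hornblende, Augite, Serpentine remain.
One perfect cleavage direction: only Talc, Epidote, Chlorite remain.
Remaining candidates: Chlorite, Epidote, Talc.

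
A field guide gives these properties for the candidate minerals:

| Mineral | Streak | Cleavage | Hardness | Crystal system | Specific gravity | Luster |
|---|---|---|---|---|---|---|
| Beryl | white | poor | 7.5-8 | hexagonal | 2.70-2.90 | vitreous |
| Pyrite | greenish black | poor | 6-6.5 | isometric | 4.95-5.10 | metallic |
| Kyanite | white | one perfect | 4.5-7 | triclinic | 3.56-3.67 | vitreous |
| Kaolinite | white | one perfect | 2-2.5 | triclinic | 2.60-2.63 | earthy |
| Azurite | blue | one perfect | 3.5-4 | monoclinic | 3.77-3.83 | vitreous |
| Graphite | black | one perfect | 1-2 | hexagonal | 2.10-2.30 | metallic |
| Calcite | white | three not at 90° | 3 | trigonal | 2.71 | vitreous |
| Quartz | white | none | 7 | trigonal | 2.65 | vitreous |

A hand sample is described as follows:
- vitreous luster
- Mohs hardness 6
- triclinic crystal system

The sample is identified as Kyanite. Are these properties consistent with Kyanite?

Consistent

Vitreous luster — matches Kyanite (vitreous luster).
Mohs hardness 6 — matches Kyanite (hardness 4.5-7).
Triclinic crystal system — matches Kyanite (triclinic system).
All observations are consistent with the tabulated values for Kyanite.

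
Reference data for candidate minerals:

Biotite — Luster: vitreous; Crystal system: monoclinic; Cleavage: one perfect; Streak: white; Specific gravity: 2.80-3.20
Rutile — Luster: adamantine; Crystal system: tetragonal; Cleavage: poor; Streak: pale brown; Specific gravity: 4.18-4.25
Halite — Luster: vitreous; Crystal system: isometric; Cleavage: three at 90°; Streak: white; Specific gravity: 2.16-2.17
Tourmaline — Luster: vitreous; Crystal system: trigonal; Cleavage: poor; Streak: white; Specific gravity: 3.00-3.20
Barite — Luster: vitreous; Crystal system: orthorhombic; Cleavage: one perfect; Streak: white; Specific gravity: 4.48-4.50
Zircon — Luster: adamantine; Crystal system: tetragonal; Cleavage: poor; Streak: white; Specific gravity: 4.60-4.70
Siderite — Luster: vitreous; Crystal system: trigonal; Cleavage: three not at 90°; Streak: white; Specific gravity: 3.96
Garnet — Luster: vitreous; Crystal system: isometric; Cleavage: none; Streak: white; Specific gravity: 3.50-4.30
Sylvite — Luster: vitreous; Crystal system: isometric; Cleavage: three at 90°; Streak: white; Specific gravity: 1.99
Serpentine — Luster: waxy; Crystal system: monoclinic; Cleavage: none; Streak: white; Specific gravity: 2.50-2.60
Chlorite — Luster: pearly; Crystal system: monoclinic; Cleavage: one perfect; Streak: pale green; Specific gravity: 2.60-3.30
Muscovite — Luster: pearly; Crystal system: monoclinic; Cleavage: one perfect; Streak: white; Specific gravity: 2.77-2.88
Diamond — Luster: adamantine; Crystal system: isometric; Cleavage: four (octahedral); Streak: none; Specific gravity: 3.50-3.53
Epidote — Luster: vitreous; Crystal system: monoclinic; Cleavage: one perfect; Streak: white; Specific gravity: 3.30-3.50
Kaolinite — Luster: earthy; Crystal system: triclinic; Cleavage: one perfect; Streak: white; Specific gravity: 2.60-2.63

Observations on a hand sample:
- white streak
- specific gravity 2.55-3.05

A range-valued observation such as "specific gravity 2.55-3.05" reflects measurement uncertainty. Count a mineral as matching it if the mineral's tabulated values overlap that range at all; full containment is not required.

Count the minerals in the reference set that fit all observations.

White streak excludes Rutile, Chlorite, Diamond.
Specific gravity 2.55-3.05: only Biotite, Tourmaline, Serpentine, Muscovite, Kaolinite remain.
Remaining candidates: Biotite, Kaolinite, Muscovite, Serpentine, Tourmaline.
That is 5 minerals.

5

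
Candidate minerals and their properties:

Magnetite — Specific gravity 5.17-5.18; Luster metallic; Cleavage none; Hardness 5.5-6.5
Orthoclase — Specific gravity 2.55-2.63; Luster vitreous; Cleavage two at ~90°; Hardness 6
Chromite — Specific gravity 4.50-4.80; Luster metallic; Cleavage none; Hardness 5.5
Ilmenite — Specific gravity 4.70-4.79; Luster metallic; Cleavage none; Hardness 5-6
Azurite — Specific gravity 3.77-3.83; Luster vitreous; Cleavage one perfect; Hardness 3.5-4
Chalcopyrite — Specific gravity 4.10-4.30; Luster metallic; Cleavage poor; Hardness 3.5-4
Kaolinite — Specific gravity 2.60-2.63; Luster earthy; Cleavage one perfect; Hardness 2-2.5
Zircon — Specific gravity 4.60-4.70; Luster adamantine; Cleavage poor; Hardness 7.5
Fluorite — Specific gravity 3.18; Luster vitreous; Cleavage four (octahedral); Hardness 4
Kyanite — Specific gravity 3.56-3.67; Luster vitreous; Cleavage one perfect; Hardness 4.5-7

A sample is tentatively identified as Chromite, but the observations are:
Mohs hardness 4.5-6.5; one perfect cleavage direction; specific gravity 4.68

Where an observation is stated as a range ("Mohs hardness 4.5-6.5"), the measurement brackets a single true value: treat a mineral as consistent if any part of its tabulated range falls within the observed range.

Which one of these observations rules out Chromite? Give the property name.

cleavage

Mohs hardness 4.5-6.5: Chromite has hardness 5.5 — agrees.
One perfect cleavage direction: Chromite has cleavage none — does not match.
Specific gravity 4.68: Chromite has SG 4.50-4.80 — agrees.
Everything matches except the cleavage.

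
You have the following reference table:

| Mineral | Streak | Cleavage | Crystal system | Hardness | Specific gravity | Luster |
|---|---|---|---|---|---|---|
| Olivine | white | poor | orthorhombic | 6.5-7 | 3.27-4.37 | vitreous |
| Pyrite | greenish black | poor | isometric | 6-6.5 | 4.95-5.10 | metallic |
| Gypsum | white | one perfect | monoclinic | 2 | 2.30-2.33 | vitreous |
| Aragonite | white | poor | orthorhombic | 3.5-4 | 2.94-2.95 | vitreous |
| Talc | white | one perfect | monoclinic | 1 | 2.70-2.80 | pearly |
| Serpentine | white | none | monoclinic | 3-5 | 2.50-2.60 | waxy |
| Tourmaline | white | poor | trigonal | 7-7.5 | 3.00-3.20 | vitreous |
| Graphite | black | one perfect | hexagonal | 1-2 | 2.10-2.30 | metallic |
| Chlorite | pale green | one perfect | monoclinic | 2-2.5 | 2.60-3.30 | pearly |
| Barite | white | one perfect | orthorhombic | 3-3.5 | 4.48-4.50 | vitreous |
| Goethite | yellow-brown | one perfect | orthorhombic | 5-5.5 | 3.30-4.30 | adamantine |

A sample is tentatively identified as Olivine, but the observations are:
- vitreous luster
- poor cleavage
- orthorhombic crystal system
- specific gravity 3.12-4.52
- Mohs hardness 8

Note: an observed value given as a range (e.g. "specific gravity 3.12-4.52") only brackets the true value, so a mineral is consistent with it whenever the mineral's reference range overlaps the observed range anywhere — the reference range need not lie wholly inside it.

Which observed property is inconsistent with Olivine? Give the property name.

Vitreous luster: Olivine has vitreous luster — matches.
Poor cleavage: Olivine has cleavage poor — matches.
Orthorhombic crystal system: Olivine has orthorhombic system — matches.
Specific gravity 3.12-4.52: Olivine has SG 3.27-4.37 — matches.
Mohs hardness 8: Olivine has hardness 6.5-7 — inconsistent.
The hardness is the one property that does not fit.

hardness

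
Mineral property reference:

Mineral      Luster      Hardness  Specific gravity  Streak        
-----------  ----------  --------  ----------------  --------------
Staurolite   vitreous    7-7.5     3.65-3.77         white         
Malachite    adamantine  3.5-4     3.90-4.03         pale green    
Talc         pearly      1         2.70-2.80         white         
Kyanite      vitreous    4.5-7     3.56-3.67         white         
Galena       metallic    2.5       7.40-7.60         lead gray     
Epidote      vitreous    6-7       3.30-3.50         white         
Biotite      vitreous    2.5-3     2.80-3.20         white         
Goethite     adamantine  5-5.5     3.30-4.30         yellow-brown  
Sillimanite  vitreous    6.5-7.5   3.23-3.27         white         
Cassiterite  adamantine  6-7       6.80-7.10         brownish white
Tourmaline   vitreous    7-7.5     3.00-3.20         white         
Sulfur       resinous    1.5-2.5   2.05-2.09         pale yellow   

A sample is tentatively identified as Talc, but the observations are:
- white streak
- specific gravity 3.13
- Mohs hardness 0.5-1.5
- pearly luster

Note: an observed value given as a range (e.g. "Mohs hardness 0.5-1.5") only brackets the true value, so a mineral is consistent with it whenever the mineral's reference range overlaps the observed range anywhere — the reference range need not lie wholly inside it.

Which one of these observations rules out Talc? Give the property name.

White streak: Talc has white streak — consistent.
Specific gravity 3.13: Talc has SG 2.70-2.80 — inconsistent.
Mohs hardness 0.5-1.5: Talc has hardness 1 — consistent.
Pearly luster: Talc has pearly luster — consistent.
The specific gravity is the one property that does not fit.

specific gravity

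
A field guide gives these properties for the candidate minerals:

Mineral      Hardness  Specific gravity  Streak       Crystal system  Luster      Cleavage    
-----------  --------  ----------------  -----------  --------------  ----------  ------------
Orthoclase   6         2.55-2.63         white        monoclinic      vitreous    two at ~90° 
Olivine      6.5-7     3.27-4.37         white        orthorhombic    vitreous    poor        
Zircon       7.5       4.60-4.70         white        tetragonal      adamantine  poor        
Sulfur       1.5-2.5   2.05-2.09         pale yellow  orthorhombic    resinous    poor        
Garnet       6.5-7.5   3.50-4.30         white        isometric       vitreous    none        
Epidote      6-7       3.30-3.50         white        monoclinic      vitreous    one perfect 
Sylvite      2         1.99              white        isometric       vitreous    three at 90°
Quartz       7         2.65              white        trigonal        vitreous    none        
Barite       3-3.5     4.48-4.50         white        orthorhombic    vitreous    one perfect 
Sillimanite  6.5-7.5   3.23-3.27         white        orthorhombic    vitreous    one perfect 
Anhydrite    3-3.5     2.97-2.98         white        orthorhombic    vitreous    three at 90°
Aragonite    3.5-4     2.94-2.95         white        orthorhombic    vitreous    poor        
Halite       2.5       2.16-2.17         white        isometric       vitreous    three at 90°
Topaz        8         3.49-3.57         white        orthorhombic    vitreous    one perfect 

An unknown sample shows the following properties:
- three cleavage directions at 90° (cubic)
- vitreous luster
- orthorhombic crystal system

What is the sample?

Anhydrite

Three cleavage directions at 90° (cubic) — leaves Sylvite, Anhydrite, Halite.
Vitreous luster — consistent with all remaining minerals.
Orthorhombic crystal system — narrows the field to Anhydrite.
Only Anhydrite satisfies all observations.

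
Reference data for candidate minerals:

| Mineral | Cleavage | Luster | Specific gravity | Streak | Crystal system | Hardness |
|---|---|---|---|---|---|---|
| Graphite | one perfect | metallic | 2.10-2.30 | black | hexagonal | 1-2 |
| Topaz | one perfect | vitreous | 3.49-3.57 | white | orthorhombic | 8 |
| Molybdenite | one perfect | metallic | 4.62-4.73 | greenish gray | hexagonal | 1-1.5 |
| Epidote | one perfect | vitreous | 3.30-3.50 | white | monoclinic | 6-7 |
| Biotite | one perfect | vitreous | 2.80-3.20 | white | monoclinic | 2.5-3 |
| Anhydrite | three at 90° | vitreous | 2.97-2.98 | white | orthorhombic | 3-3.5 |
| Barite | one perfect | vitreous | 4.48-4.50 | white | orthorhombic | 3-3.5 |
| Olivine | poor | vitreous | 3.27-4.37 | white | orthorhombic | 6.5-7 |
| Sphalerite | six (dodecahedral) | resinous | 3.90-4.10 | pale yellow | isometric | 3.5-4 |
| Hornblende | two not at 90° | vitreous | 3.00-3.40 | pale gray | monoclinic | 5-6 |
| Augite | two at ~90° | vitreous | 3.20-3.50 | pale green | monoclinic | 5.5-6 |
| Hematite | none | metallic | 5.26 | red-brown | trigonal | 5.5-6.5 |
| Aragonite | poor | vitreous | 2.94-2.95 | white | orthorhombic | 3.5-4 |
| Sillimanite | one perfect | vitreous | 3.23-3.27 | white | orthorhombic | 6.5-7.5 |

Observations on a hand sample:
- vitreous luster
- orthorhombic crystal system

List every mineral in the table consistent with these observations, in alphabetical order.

Anhydrite, Aragonite, Barite, Olivine, Sillimanite, Topaz

Vitreous luster is inconsistent with Graphite, Molybdenite, Sphalerite, Hematite.
Orthorhombic crystal system eliminates Epidote, Biotite, Hornblende, Augite.
Remaining candidates: Anhydrite, Aragonite, Barite, Olivine, Sillimanite, Topaz.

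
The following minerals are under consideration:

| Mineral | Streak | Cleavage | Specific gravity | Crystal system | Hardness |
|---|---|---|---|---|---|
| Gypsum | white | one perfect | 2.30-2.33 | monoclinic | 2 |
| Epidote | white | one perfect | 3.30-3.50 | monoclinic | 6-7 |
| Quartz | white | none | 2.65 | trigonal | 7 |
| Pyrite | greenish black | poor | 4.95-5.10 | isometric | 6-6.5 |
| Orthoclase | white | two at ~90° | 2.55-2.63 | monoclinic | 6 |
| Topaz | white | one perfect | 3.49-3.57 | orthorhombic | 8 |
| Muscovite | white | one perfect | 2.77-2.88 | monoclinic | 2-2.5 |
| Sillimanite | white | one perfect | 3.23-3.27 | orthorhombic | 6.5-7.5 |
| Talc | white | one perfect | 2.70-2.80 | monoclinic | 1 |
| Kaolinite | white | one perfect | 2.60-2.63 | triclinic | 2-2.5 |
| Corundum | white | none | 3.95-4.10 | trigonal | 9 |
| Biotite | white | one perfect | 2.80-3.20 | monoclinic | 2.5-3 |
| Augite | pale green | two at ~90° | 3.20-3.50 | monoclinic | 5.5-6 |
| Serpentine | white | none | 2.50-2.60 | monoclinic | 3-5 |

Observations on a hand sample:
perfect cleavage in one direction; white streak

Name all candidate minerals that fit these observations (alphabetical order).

Perfect cleavage in one direction excludes Quartz, Pyrite, Orthoclase, Corundum, Augite, Serpentine.
White streak: every remaining candidate is consistent.
The minerals that satisfy all observations are Biotite, Epidote, Gypsum, Kaolinite, Muscovite, Sillimanite, Talc, Topaz.

Biotite, Epidote, Gypsum, Kaolinite, Muscovite, Sillimanite, Talc, Topaz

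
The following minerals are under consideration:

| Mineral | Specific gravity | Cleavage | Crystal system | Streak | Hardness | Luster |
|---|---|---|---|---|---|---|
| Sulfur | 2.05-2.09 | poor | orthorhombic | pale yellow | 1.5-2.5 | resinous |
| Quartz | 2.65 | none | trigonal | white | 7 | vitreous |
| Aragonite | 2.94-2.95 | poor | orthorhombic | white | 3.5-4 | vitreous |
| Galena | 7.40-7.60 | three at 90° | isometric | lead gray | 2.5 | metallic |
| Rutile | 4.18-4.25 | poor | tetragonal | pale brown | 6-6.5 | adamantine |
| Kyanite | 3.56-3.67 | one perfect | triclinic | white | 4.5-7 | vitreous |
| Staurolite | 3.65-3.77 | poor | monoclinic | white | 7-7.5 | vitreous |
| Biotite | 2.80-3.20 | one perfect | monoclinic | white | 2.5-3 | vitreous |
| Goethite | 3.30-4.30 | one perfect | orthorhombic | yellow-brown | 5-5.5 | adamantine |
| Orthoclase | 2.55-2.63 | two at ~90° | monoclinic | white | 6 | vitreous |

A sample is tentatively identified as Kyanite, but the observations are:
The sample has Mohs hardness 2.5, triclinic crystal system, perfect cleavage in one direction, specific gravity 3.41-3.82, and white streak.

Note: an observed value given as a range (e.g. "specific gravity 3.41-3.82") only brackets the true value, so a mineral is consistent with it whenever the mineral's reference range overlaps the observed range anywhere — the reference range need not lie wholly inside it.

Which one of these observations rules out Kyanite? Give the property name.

Mohs hardness 2.5: Kyanite has hardness 4.5-7 — does not match.
Triclinic crystal system: Kyanite has triclinic system — consistent.
Perfect cleavage in one direction: Kyanite has cleavage one perfect — consistent.
Specific gravity 3.41-3.82: Kyanite has SG 3.56-3.67 — consistent.
White streak: Kyanite has white streak — consistent.
Everything matches except the hardness.

hardness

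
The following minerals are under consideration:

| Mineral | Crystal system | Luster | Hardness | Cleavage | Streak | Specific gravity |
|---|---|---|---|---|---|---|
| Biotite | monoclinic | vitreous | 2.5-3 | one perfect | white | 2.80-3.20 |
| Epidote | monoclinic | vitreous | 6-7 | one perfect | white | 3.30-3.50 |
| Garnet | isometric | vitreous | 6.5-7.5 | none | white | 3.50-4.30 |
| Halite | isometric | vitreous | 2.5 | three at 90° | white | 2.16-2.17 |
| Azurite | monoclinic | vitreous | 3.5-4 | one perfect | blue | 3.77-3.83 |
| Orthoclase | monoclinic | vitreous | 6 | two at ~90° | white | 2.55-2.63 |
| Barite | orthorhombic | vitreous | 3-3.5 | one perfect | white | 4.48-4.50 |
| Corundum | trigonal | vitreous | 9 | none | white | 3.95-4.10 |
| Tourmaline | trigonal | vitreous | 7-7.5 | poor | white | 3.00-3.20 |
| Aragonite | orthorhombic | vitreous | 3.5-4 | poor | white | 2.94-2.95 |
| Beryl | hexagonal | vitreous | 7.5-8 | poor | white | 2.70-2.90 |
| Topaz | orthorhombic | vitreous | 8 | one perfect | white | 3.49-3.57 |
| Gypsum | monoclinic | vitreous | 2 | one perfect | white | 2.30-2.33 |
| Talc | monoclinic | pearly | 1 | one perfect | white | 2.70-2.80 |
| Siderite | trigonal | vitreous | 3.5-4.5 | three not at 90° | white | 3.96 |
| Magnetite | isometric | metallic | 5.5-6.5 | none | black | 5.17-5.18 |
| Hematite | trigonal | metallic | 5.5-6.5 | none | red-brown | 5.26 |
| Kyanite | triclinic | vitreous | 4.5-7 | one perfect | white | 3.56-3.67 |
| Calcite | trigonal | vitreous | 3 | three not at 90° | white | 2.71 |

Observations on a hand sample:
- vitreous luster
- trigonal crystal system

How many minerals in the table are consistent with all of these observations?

4

Vitreous luster eliminates Talc, Magnetite, Hematite.
Trigonal crystal system: leaves Corundum, Tourmaline, Siderite, Calcite.
Consistent with every observation: Calcite, Corundum, Siderite, Tourmaline.
That is 4 minerals.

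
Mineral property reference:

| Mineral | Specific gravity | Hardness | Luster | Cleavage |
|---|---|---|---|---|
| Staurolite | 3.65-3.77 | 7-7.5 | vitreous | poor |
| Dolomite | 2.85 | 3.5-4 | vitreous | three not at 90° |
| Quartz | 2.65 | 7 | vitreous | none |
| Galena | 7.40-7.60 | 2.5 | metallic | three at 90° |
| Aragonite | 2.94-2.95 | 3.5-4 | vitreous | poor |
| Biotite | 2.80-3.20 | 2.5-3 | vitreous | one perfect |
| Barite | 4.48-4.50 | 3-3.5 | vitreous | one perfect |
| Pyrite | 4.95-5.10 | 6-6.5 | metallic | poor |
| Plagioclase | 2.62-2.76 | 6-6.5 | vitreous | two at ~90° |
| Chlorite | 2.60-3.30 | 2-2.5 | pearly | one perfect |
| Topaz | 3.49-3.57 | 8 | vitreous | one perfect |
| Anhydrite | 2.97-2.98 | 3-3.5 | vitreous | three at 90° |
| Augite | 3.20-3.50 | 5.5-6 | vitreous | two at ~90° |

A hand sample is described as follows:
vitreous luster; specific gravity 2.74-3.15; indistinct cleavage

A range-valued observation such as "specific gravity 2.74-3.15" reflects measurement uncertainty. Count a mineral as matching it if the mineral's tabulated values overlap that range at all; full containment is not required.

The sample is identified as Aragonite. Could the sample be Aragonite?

Vitreous luster — fits Aragonite (vitreous luster).
Specific gravity 2.74-3.15 — fits Aragonite (SG 2.94-2.95).
Indistinct cleavage — fits Aragonite (cleavage poor).
Nothing contradicts Aragonite.

Yes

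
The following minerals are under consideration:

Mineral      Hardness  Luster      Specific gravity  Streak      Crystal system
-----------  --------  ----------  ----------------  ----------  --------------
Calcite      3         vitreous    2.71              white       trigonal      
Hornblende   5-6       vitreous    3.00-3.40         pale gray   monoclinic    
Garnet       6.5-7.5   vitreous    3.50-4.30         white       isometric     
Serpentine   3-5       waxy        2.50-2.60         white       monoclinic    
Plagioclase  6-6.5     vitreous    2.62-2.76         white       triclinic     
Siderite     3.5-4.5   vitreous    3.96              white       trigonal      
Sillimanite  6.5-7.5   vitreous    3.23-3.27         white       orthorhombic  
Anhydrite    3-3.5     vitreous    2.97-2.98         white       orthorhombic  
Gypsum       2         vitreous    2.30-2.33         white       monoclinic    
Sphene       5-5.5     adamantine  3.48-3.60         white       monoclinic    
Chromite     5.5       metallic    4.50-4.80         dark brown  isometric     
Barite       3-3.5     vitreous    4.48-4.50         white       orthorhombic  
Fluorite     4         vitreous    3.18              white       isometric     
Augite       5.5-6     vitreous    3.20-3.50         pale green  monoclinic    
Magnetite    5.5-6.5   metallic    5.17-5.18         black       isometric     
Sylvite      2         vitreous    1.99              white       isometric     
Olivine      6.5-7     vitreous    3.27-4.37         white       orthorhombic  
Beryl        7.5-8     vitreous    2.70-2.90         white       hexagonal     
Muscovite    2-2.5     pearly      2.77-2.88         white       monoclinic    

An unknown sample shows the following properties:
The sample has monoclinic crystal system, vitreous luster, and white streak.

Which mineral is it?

Gypsum

Monoclinic crystal system — narrows the field to Hornblende, Serpentine, Gypsum, Sphene, Augite, Muscovite.
Vitreous luster excludes Serpentine, Sphene, Muscovite.
White streak — Gypsum remains.
Only Gypsum satisfies all observations.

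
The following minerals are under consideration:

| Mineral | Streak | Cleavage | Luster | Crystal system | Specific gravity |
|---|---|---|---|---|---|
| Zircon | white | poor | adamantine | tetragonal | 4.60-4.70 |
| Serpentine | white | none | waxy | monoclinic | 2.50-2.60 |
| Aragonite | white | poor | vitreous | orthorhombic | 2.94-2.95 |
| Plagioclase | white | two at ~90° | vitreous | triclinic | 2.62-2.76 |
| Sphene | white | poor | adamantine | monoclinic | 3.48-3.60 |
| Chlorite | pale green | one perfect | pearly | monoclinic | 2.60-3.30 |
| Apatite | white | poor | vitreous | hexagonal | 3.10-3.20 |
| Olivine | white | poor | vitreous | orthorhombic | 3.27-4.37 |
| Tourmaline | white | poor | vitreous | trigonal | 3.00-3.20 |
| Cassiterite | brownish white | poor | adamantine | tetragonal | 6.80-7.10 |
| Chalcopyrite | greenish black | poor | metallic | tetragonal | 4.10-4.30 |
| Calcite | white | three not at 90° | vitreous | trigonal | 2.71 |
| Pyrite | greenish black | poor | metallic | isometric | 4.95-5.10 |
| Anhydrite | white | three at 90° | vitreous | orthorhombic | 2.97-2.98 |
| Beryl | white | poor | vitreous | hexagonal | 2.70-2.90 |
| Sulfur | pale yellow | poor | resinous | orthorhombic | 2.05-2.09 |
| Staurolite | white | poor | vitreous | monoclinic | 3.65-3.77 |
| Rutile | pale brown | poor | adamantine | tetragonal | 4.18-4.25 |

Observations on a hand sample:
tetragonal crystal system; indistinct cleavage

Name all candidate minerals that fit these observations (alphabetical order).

Tetragonal crystal system: Zircon, Cassiterite, Chalcopyrite, Rutile remain.
Indistinct cleavage: no further eliminations.
The minerals that satisfy all observations are Cassiterite, Chalcopyrite, Rutile, Zircon.

Cassiterite, Chalcopyrite, Rutile, Zircon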